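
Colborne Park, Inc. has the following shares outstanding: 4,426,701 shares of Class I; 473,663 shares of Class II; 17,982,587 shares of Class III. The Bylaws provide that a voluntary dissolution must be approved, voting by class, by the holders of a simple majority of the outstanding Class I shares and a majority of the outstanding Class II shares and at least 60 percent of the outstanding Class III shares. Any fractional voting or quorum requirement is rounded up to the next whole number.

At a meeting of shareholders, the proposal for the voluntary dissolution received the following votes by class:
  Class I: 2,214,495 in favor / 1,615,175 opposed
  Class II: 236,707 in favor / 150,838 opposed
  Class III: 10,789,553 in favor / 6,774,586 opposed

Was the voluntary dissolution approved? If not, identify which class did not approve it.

Class I: a majority of 4426701 is 2213351; 2,213,351 required, 2,214,495 in favor — approved.
Class II: a majority of 473663 is 236832; 236,832 required, 236,707 in favor — not approved.
Class III: 3/5 of 17982587 = 10789552.20, rounded up to 10789553; 10,789,553 required, 10,789,553 in favor — approved.

Not approved — the Class II shares did not give the required vote.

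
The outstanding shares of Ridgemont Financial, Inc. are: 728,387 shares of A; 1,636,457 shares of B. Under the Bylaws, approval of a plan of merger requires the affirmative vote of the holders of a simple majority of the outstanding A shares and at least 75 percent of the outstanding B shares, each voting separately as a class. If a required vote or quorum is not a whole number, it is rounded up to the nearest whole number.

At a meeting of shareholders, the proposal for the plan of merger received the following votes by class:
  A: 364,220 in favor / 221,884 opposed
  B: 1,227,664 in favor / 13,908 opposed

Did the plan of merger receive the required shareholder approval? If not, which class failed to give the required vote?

Approved — every class gave the required vote.

A: a majority of 728387 is 364194; 364,194 required, 364,220 in favor — approved.
B: 3/4 of 1636457 = 1227342.75, rounded up to 1227343; 1,227,343 required, 1,227,664 in favor — approved.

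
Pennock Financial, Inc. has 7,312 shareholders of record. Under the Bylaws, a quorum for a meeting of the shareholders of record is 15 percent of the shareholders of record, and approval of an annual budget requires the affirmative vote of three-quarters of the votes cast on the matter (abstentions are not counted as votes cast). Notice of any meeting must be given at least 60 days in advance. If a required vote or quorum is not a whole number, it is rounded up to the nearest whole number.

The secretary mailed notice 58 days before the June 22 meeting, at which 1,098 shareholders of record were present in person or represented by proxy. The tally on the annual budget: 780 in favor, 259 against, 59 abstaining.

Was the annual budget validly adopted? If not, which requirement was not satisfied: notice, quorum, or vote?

Notice: 58 days given; 60 required. Not satisfied.
Quorum: 15% of 7,312 = 1,096.80, rounded up to 1,097; 1,098 present. Satisfied.
Vote: requires three-fourths of the votes cast (1,098 − 59 abstaining = 1,039); 3/4 of 1039 = 779.25, rounded up to 780, so 780 needed; 780 in favor. Satisfied.

Invalid — notice requirement not satisfied.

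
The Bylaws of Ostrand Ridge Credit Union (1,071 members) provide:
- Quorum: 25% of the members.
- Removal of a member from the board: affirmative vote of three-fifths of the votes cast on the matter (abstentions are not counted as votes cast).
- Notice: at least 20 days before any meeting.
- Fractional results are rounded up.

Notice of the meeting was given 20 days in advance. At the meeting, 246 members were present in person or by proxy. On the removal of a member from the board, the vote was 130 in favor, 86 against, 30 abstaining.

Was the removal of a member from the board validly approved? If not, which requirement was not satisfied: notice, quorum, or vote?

Invalid — quorum requirement not satisfied.

Notice: 20 days given; 20 required. Satisfied.
Quorum: 25% of 1,071 = 267.75, rounded up to 268; 246 present. Not satisfied.
Vote: requires three-fifths of the votes cast (246 − 30 abstaining = 216); 3/5 of 216 = 129.60, rounded up to 130, so 130 needed; 130 in favor. Satisfied.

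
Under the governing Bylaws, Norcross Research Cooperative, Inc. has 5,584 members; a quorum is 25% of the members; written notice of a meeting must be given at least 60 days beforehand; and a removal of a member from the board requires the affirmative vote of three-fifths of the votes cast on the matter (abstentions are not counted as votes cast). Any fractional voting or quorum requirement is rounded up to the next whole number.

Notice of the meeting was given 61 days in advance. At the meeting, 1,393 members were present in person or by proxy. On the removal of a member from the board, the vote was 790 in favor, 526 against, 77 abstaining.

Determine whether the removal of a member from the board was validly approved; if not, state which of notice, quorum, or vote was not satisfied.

Invalid — quorum requirement not satisfied.

Notice: 61 days given; 60 required. Satisfied.
Quorum: 25% of 5,584 = 1,396; 1,393 present. Not satisfied.
Vote: requires three-fifths of the votes cast (1,393 − 77 abstaining = 1,316); 3/5 of 1316 = 789.60, rounded up to 790, so 790 needed; 790 in favor. Satisfied.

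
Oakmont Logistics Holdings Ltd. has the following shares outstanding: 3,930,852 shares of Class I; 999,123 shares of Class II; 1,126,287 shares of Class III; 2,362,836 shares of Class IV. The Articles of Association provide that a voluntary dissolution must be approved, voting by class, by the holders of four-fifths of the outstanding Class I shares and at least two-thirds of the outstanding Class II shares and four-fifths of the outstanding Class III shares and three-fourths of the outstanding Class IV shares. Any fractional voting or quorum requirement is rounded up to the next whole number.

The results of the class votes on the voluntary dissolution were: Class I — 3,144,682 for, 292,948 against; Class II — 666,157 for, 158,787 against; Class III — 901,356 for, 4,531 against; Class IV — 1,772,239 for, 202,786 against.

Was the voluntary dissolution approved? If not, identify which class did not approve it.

Class I: 4/5 of 3930852 = 3144681.60, rounded up to 3144682; 3,144,682 required, 3,144,682 in favor — approved.
Class II: 2/3 of 999123 = 666082; 666,082 required, 666,157 in favor — approved.
Class III: 4/5 of 1126287 = 901029.60, rounded up to 901030; 901,030 required, 901,356 in favor — approved.
Class IV: 3/4 of 2362836 = 1772127; 1,772,127 required, 1,772,239 in favor — approved.

Approved — every class gave the required vote.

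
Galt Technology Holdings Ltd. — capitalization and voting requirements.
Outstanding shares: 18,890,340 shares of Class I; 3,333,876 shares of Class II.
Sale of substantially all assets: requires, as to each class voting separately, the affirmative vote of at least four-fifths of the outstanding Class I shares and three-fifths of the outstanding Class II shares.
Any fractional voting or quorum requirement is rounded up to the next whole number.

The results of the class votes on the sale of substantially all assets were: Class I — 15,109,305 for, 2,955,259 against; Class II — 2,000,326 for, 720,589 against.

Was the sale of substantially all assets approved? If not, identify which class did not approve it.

Class I: 4/5 of 18890340 = 15112272; 15,112,272 required, 15,109,305 in favor — not approved.
Class II: 3/5 of 3333876 = 2000325.60, rounded up to 2000326; 2,000,326 required, 2,000,326 in favor — approved.

Not approved — the Class I shares did not give the required vote.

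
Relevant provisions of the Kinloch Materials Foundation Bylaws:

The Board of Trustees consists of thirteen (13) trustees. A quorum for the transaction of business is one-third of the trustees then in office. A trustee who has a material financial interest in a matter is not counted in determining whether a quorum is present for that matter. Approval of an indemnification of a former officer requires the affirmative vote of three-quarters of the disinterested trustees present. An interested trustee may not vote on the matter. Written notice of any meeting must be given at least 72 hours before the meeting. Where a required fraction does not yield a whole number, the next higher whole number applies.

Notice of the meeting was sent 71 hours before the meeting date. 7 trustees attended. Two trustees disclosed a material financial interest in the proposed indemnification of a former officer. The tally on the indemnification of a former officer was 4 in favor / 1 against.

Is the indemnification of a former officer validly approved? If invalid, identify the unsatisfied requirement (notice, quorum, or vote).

Notice: 71 hours given; 72 required (71 < 72). Not satisfied.
Quorum: 7 present, but the 2 interested trustees do not count, leaving 5. Quorum is 5. Satisfied.
Vote: the indemnification of a former officer requires three-fourths of the disinterested trustees present (7 − 2 = 5). 3/4 of 5 = 3.75, rounded up to 4, so 4 affirmative votes are needed; 4 voted in favor. Satisfied.

Invalid — notice requirement not satisfied.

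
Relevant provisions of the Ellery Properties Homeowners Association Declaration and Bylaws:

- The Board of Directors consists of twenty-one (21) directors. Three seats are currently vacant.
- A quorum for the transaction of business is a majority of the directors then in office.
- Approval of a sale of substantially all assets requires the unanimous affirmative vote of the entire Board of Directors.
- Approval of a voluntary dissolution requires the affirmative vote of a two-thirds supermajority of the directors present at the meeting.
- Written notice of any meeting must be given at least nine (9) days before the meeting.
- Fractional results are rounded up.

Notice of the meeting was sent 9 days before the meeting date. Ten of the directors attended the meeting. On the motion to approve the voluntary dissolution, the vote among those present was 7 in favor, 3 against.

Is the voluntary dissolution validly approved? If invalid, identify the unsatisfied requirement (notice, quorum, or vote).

Notice: 9 days given; 9 required (9 ≥ 9). Satisfied.
Quorum: 10 present; quorum is 10. Satisfied.
Vote: the voluntary dissolution requires two-thirds of the directors present (10). 2/3 of 10 = 6.67, rounded up to 7, so 7 affirmative votes are needed; 7 voted in favor. Satisfied.

Valid — all requirements satisfied.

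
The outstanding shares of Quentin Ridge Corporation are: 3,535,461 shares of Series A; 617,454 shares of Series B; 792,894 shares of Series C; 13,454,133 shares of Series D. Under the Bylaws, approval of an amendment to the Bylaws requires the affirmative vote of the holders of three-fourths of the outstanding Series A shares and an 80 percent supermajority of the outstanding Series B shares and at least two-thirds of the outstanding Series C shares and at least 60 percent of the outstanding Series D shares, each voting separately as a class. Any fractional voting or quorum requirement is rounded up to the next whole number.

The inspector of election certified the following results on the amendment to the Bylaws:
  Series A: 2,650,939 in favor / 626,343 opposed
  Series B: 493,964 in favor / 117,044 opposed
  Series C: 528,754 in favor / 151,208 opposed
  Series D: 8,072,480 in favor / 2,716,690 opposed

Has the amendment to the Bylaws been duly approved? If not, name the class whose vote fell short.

Not approved — the Series A shares did not give the required vote.

Series A: 3/4 of 3535461 = 2651595.75, rounded up to 2651596; 2,651,596 required, 2,650,939 in favor — not approved.
Series B: 4/5 of 617454 = 493963.20, rounded up to 493964; 493,964 required, 493,964 in favor — approved.
Series C: 2/3 of 792894 = 528596; 528,596 required, 528,754 in favor — approved.
Series D: 3/5 of 13454133 = 8072479.80, rounded up to 8072480; 8,072,480 required, 8,072,480 in favor — approved.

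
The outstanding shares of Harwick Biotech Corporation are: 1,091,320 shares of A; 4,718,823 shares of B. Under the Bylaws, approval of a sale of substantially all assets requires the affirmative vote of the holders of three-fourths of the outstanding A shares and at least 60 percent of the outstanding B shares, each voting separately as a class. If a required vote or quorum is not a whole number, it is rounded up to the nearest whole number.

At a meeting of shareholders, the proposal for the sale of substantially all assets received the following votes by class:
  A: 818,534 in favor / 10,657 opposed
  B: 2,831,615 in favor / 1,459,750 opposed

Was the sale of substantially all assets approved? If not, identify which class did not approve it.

A: 3/4 of 1091320 = 818490; 818,490 required, 818,534 in favor — approved.
B: 3/5 of 4718823 = 2831293.80, rounded up to 2831294; 2,831,294 required, 2,831,615 in favor — approved.

Approved — every class gave the required vote.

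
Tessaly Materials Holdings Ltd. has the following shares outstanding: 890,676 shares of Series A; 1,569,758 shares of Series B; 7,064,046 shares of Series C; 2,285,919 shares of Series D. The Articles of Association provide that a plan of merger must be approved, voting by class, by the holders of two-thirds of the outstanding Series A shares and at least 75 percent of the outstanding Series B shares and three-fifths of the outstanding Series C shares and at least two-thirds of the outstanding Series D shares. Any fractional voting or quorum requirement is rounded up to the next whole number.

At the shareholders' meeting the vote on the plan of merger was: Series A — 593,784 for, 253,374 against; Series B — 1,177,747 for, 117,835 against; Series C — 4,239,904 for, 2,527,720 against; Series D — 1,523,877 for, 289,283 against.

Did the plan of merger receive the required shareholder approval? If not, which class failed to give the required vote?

Not approved — the Series D shares did not give the required vote.

Series A: 2/3 of 890676 = 593784; 593,784 required, 593,784 in favor — approved.
Series B: 3/4 of 1569758 = 1177318.50, rounded up to 1177319; 1,177,319 required, 1,177,747 in favor — approved.
Series C: 3/5 of 7064046 = 4238427.60, rounded up to 4238428; 4,238,428 required, 4,239,904 in favor — approved.
Series D: 2/3 of 2285919 = 1523946; 1,523,946 required, 1,523,877 in favor — not approved.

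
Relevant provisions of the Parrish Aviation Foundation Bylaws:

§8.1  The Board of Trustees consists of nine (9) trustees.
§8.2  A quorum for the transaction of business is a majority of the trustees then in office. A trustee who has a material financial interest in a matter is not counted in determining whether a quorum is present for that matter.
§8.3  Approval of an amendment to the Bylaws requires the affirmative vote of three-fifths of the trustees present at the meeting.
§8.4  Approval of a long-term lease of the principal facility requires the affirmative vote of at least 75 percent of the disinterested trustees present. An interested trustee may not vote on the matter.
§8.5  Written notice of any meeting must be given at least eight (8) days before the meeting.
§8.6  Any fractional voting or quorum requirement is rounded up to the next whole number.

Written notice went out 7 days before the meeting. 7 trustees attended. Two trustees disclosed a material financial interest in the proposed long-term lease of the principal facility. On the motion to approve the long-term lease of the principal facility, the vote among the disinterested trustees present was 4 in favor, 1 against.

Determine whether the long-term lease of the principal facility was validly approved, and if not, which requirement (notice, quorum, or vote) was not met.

Invalid — notice requirement not satisfied.

Notice: 7 days given; 8 required (7 < 8). Not satisfied.
Quorum: 7 present, but the 2 interested trustees do not count, leaving 5. Quorum is 5. Satisfied.
Vote: the long-term lease of the principal facility requires three-fourths of the disinterested trustees present (7 − 2 = 5). 3/4 of 5 = 3.75, rounded up to 4, so 4 affirmative votes are needed; 4 voted in favor. Satisfied.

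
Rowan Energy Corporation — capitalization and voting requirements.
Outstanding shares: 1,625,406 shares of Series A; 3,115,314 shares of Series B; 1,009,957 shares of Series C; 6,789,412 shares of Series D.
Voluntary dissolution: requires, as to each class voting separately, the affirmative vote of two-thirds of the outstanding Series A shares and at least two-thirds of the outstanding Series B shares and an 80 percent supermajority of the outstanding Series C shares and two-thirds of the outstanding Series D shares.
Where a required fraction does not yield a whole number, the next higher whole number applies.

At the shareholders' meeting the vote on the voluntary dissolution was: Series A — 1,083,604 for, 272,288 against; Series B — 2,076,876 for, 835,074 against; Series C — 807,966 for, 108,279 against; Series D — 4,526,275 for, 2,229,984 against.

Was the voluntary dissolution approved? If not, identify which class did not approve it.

Series A: 2/3 of 1625406 = 1083604; 1,083,604 required, 1,083,604 in favor — approved.
Series B: 2/3 of 3115314 = 2076876; 2,076,876 required, 2,076,876 in favor — approved.
Series C: 4/5 of 1009957 = 807965.60, rounded up to 807966; 807,966 required, 807,966 in favor — approved.
Series D: 2/3 of 6789412 = 4526274.67, rounded up to 4526275; 4,526,275 required, 4,526,275 in favor — approved.

Approved — every class gave the required vote.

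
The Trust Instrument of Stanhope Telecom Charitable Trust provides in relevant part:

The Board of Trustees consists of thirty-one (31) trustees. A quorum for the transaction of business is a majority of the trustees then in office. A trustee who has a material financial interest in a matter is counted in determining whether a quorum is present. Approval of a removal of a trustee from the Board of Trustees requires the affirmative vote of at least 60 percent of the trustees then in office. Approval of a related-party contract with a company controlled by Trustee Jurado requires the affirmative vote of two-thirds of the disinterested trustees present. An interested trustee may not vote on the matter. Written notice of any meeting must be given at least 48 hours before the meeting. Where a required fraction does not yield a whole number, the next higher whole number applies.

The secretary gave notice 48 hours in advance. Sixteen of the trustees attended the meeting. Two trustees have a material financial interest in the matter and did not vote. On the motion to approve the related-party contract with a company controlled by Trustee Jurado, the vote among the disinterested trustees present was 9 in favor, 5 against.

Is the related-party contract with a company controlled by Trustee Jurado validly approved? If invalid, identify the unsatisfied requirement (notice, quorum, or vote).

Invalid — vote requirement not satisfied.

Notice: 48 hours given; 48 required (48 ≥ 48). Satisfied.
Quorum: 16 present (interested trustees count toward quorum); quorum is 16. Satisfied.
Vote: the related-party contract with a company controlled by Trustee Jurado requires two-thirds of the disinterested trustees present (16 − 2 = 14). 2/3 of 14 = 9.33, rounded up to 10, so 10 affirmative votes are needed; 9 voted in favor. Not satisfied.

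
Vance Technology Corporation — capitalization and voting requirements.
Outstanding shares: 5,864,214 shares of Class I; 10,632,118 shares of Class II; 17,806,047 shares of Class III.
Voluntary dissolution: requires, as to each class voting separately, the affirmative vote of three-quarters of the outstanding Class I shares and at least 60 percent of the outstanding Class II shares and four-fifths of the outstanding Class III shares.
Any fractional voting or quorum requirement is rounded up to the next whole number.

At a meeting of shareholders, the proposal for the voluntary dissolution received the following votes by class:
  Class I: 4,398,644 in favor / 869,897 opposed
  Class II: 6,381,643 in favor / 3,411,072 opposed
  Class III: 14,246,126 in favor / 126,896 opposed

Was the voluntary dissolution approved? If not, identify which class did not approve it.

Approved — every class gave the required vote.

Class I: 3/4 of 5864214 = 4398160.50, rounded up to 4398161; 4,398,161 required, 4,398,644 in favor — approved.
Class II: 3/5 of 10632118 = 6379270.80, rounded up to 6379271; 6,379,271 required, 6,381,643 in favor — approved.
Class III: 4/5 of 17806047 = 14244837.60, rounded up to 14244838; 14,244,838 required, 14,246,126 in favor — approved.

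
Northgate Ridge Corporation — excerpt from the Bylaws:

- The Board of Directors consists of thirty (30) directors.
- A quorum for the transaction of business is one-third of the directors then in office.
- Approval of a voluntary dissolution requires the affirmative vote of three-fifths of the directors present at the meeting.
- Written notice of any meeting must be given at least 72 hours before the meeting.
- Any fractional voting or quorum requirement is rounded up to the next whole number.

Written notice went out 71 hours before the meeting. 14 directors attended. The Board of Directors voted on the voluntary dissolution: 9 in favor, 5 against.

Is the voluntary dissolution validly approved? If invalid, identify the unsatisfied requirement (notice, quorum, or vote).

Invalid — notice requirement not satisfied.

Notice: 71 hours given; 72 required (71 < 72). Not satisfied.
Quorum: 14 present; quorum is 10. Satisfied.
Vote: the voluntary dissolution requires three-fifths of the directors present (14). 3/5 of 14 = 8.40, rounded up to 9, so 9 affirmative votes are needed; 9 voted in favor. Satisfied.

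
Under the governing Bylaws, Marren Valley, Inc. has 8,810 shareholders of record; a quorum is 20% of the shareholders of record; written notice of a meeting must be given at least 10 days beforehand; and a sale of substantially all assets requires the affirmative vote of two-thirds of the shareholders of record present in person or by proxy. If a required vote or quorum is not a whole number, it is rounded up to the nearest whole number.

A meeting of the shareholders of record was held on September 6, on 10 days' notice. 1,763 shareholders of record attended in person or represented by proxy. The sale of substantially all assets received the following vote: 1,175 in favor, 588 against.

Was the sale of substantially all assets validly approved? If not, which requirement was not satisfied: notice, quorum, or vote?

Notice: 10 days given; 10 required. Satisfied.
Quorum: 20% of 8,810 = 1,762; 1,763 present. Satisfied.
Vote: requires two-thirds of those present (1,763); 2/3 of 1763 = 1175.33, rounded up to 1176, so 1,176 needed; 1,175 in favor. Not satisfied.

Invalid — vote requirement not satisfied.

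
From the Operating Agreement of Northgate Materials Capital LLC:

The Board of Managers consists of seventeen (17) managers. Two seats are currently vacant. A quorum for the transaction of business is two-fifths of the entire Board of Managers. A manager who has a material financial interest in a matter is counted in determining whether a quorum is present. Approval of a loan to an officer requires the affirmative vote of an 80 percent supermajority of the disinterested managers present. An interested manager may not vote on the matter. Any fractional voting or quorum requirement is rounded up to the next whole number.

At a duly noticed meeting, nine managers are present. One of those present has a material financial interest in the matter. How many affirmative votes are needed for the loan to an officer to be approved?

7

The loan to an officer requires four-fifths of the disinterested managers present (9 − 1 = 8).
4/5 of 8 = 6.40, rounded up to 7.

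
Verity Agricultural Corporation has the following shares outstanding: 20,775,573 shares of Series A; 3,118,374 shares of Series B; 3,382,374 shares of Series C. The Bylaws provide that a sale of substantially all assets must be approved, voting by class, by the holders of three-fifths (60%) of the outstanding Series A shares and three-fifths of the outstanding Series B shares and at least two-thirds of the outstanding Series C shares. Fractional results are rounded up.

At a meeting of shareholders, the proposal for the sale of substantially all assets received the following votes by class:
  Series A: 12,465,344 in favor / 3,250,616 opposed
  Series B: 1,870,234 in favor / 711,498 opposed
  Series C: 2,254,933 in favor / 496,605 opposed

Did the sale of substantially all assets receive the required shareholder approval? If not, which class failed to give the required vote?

Not approved — the Series B shares did not give the required vote.

Series A: 3/5 of 20775573 = 12465343.80, rounded up to 12465344; 12,465,344 required, 12,465,344 in favor — approved.
Series B: 3/5 of 3118374 = 1871024.40, rounded up to 1871025; 1,871,025 required, 1,870,234 in favor — not approved.
Series C: 2/3 of 3382374 = 2254916; 2,254,916 required, 2,254,933 in favor — approved.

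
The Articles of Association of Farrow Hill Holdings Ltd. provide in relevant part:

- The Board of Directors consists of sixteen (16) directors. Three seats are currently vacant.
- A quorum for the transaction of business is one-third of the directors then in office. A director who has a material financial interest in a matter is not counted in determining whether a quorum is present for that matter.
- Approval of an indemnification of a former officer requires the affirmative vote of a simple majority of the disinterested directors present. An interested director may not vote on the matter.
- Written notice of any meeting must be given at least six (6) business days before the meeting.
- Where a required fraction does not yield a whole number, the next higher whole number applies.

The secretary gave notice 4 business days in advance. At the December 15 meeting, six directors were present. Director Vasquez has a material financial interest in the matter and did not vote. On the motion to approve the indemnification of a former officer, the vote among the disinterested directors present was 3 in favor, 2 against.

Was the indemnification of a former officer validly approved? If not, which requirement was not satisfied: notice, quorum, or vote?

Notice: 4 business days given; 6 required (4 < 6). Not satisfied.
Quorum: 6 present, but the 1 interested director does not count, leaving 5. Quorum is 5. Satisfied.
Vote: the indemnification of a former officer requires a majority of the disinterested directors present (6 − 1 = 5). A majority of 5 is 3, so 3 affirmative votes are needed; 3 voted in favor. Satisfied.

Invalid — notice requirement not satisfied.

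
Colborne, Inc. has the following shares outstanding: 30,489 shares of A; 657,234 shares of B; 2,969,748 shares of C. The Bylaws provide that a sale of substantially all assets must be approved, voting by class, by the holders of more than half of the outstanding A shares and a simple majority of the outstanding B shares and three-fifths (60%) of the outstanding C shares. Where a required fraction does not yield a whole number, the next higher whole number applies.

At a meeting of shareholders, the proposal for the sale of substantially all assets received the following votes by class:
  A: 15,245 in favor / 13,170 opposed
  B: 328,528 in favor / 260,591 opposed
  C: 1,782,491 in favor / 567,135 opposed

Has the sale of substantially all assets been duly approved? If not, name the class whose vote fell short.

Not approved — the B shares did not give the required vote.

A: a majority of 30489 is 15245; 15,245 required, 15,245 in favor — approved.
B: a majority of 657234 is 328618; 328,618 required, 328,528 in favor — not approved.
C: 3/5 of 2969748 = 1781848.80, rounded up to 1781849; 1,781,849 required, 1,782,491 in favor — approved.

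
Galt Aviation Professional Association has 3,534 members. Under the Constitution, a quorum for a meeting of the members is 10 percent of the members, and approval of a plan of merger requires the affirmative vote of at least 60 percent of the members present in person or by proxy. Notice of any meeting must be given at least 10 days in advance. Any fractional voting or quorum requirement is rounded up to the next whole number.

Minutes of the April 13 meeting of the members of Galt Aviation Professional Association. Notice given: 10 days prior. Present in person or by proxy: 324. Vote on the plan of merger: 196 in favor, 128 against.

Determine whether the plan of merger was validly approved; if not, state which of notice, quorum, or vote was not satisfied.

Invalid — quorum requirement not satisfied.

Notice: 10 days given; 10 required. Satisfied.
Quorum: 10% of 3,534 = 353.40, rounded up to 354; 324 present. Not satisfied.
Vote: requires three-fifths of those present (324); 3/5 of 324 = 194.40, rounded up to 195, so 195 needed; 196 in favor. Satisfied.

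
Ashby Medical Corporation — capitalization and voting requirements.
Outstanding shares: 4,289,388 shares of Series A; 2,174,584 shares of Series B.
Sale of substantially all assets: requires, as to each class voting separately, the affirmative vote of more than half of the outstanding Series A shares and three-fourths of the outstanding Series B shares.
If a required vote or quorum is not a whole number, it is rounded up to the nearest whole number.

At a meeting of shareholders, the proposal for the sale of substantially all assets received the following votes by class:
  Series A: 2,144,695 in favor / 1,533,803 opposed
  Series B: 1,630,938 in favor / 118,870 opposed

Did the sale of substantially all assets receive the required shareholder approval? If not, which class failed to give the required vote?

Series A: a majority of 4289388 is 2144695; 2,144,695 required, 2,144,695 in favor — approved.
Series B: 3/4 of 2174584 = 1630938; 1,630,938 required, 1,630,938 in favor — approved.

Approved — every class gave the required vote.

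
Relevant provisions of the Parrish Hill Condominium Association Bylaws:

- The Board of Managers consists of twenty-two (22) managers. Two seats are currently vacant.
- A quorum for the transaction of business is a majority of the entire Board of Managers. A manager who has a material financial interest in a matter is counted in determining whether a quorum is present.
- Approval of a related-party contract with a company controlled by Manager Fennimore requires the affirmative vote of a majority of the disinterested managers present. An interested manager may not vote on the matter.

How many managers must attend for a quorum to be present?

12

A majority of 22 is 12.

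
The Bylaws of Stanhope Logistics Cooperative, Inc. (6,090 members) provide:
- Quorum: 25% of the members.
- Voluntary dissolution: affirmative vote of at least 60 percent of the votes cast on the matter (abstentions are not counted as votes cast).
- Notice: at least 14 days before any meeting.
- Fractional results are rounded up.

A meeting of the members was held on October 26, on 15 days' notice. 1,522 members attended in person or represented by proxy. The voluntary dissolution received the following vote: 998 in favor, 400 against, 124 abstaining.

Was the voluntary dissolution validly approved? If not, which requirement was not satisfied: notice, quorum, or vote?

Invalid — quorum requirement not satisfied.

Notice: 15 days given; 14 required. Satisfied.
Quorum: 25% of 6,090 = 1,522.50, rounded up to 1,523; 1,522 present. Not satisfied.
Vote: requires three-fifths of the votes cast (1,522 − 124 abstaining = 1,398); 3/5 of 1398 = 838.80, rounded up to 839, so 839 needed; 998 in favor. Satisfied.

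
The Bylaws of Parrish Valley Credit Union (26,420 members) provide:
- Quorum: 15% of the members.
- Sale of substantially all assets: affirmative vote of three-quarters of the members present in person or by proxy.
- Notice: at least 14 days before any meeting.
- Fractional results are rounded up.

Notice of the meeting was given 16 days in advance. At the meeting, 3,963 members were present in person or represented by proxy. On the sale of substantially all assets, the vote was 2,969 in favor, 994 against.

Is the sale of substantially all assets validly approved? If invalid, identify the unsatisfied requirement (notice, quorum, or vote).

Invalid — vote requirement not satisfied.

Notice: 16 days given; 14 required. Satisfied.
Quorum: 15% of 26,420 = 3,963; 3,963 present. Satisfied.
Vote: requires three-fourths of those present (3,963); 3/4 of 3963 = 2972.25, rounded up to 2973, so 2,973 needed; 2,969 in favor. Not satisfied.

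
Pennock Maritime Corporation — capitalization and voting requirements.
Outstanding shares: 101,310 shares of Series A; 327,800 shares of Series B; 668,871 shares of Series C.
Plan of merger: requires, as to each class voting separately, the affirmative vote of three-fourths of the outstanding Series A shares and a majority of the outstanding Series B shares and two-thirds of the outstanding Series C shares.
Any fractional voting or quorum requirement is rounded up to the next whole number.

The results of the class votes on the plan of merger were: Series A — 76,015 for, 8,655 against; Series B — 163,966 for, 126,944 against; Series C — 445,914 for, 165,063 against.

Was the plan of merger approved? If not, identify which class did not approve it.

Series A: 3/4 of 101310 = 75982.50, rounded up to 75983; 75,983 required, 76,015 in favor — approved.
Series B: a majority of 327800 is 163901; 163,901 required, 163,966 in favor — approved.
Series C: 2/3 of 668871 = 445914; 445,914 required, 445,914 in favor — approved.

Approved — every class gave the required vote.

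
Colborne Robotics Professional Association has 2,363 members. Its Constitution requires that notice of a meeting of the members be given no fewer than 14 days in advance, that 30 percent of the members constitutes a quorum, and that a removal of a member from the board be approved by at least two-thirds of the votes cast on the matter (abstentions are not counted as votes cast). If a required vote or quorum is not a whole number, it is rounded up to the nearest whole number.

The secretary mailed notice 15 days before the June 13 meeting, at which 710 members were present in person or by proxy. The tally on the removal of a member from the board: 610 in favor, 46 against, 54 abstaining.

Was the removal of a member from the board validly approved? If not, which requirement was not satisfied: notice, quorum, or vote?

Notice: 15 days given; 14 required. Satisfied.
Quorum: 30% of 2,363 = 708.90, rounded up to 709; 710 present. Satisfied.
Vote: requires two-thirds of the votes cast (710 − 54 abstaining = 656); 2/3 of 656 = 437.33, rounded up to 438, so 438 needed; 610 in favor. Satisfied.

Valid — all requirements satisfied.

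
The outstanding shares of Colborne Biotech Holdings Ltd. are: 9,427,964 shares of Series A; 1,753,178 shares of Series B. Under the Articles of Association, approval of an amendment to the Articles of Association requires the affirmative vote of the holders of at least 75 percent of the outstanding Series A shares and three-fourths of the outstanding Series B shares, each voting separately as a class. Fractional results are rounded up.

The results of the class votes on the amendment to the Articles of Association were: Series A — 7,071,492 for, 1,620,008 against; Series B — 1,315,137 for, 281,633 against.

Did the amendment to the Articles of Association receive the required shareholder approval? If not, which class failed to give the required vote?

Approved — every class gave the required vote.

Series A: 3/4 of 9427964 = 7070973; 7,070,973 required, 7,071,492 in favor — approved.
Series B: 3/4 of 1753178 = 1314883.50, rounded up to 1314884; 1,314,884 required, 1,315,137 in favor — approved.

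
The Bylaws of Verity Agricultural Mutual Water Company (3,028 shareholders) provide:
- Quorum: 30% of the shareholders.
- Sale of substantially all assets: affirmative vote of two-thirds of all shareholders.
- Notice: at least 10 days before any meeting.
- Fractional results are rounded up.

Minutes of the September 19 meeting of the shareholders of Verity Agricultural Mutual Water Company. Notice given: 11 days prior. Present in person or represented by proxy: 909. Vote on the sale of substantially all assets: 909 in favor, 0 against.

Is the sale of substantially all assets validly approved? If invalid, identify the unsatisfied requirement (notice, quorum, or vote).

Notice: 11 days given; 10 required. Satisfied.
Quorum: 30% of 3,028 = 908.40, rounded up to 909; 909 present. Satisfied.
Vote: requires two-thirds of all shareholders (3,028); 2/3 of 3028 = 2018.67, rounded up to 2019, so 2,019 needed; 909 in favor. Not satisfied.

Invalid — vote requirement not satisfied.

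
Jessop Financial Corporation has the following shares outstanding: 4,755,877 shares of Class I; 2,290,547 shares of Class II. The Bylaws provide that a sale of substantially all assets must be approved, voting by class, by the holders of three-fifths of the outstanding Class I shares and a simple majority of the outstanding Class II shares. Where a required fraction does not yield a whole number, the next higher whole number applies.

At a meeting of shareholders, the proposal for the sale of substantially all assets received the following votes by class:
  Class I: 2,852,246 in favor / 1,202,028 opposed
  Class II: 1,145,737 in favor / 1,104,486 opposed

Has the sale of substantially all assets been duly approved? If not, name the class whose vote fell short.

Class I: 3/5 of 4755877 = 2853526.20, rounded up to 2853527; 2,853,527 required, 2,852,246 in favor — not approved.
Class II: a majority of 2290547 is 1145274; 1,145,274 required, 1,145,737 in favor — approved.

Not approved — the Class I shares did not give the required vote.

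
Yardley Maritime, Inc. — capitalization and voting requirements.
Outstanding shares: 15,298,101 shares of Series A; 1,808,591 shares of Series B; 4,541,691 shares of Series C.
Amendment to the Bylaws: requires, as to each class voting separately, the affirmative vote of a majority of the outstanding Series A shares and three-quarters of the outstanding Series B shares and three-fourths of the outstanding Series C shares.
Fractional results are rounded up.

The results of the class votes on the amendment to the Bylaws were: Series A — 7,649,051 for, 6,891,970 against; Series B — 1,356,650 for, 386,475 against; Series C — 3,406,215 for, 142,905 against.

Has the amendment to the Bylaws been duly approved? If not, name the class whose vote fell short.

Series A: a majority of 15298101 is 7649051; 7,649,051 required, 7,649,051 in favor — approved.
Series B: 3/4 of 1808591 = 1356443.25, rounded up to 1356444; 1,356,444 required, 1,356,650 in favor — approved.
Series C: 3/4 of 4541691 = 3406268.25, rounded up to 3406269; 3,406,269 required, 3,406,215 in favor — not approved.

Not approved — the Series C shares did not give the required vote.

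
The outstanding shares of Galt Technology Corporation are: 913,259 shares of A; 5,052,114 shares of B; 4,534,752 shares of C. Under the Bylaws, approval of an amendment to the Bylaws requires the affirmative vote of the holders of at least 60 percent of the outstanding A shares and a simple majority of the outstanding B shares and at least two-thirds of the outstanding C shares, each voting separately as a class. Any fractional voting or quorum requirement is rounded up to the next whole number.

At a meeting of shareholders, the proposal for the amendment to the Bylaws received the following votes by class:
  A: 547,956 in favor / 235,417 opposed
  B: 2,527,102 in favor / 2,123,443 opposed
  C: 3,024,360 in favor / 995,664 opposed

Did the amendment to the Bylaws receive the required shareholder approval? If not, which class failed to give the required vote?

A: 3/5 of 913259 = 547955.40, rounded up to 547956; 547,956 required, 547,956 in favor — approved.
B: a majority of 5052114 is 2526058; 2,526,058 required, 2,527,102 in favor — approved.
C: 2/3 of 4534752 = 3023168; 3,023,168 required, 3,024,360 in favor — approved.

Approved — every class gave the required vote.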